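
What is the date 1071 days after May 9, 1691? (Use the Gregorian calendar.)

+366 (one year; includes Feb 29, 1692) → May 9, 1692 (705 left).
+365 (one year) → May 9, 1693 (340 left).
May has 31 days: +23 → Jun 1, 1693 (317 left).
Jun has 30 days: +30 → Jul 1, 1693 (287 left).
Jul has 31 days: +31 → Aug 1, 1693 (256 left).
Aug has 31 days: +31 → Sep 1, 1693 (225 left).
Sep has 30 days: +30 → Oct 1, 1693 (195 left).
Oct has 31 days: +31 → Nov 1, 1693 (164 left).
Nov has 30 days: +30 → Dec 1, 1693 (134 left).
Dec has 31 days: +31 → Jan 1, 1694 (103 left).
Jan has 31 days: +31 → Feb 1, 1694 (72 left).
Feb has 28 days: +28 → Mar 1, 1694 (44 left).
Mar has 31 days: +31 → Apr 1, 1694 (13 left).
+13 → Apr 14, 1694.

April 14, 1694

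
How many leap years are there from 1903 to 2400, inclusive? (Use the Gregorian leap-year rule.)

122

Multiples of 4 in [1903,2400]: 125.
Of those, multiples of 100: 5 (not leap unless ÷400).
Multiples of 400: 2.
Leap years = 125 − 5 + 2 = 122.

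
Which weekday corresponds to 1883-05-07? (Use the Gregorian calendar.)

Doomsday rule: the anchor day for the 1800s is Friday. For year 83: 83÷12 = 6 r 11, and 11÷4 = 2, so 6+11+2 = 19.
Friday + 19 ≡ Wednesday — that's 1883's doomsday.
In May the doomsday date is May 9.
May 7 is 2 days before May 9; 2 mod 7 = 2, so Wednesday − 2 = Monday.

Monday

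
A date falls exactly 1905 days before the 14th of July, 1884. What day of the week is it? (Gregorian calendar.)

Jul 14, 1884 is a Monday.
1905 mod 7 = 1, so 1905 days before a Monday is Monday − 1 = Sunday.

Sunday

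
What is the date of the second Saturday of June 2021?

June 12, 2021

June 1, 2021 is a Tuesday.
The first Saturday is therefore June 5 (4 days later).
The second Saturday is 5 + 1×7 = June 12.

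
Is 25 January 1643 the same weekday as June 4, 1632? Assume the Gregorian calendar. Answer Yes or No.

No

From Jun 4, 1632 to Jan 25, 1643 is 3887 days.
3887 mod 7 = 2, so they are different weekdays.
(Jun 4, 1632 is a Friday; Jan 25, 1643 is a Sunday.)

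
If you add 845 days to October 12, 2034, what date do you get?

February 3, 2037

+365 (one year) → Oct 12, 2035 (480 left).
+366 (one year; includes Feb 29, 2036) → Oct 12, 2036 (114 left).
Oct has 31 days: +20 → Nov 1, 2036 (94 left).
Nov has 30 days: +30 → Dec 1, 2036 (64 left).
Dec has 31 days: +31 → Jan 1, 2037 (33 left).
Jan has 31 days: +31 → Feb 1, 2037 (2 left).
+2 → Feb 3, 2037.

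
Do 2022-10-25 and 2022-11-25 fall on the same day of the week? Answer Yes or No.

No

From Oct 25, 2022 to Nov 25, 2022 is 31 days.
31 mod 7 = 3, so they are different weekdays.
(Oct 25, 2022 is a Tuesday; Nov 25, 2022 is a Friday.)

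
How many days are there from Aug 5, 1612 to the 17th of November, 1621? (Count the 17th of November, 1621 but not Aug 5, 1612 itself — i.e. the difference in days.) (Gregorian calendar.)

Aug 5, 1612 → Aug 5, 1613: 365 days.
Aug 5, 1613 → Aug 5, 1614: 365 days.
Aug 5, 1614 → Aug 5, 1615: 365 days.
Aug 5, 1615 → Aug 5, 1616: 366 days (Feb 29, 1616 is in that span).
Aug 5, 1616 → Aug 5, 1617: 365 days.
Aug 5, 1617 → Aug 5, 1618: 365 days.
Aug 5, 1618 → Aug 5, 1619: 365 days.
Aug 5, 1619 → Aug 5, 1620: 366 days (Feb 29, 1620 is in that span).
Aug 5, 1620 → Aug 5, 1621: 365 days.
Aug 5, 1621 → Sep 5, 1621: 31 days (August has 31).
Sep 5, 1621 → Oct 5, 1621: 30 days (September has 30).
Oct 5, 1621 → Nov 5, 1621: 31 days (October has 31).
Nov 5, 1621 → Nov 17, 1621: 12 days.
Total: 3391 days.

3391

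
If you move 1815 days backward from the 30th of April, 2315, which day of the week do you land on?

Wednesday

Apr 30, 2315 is a Friday.
1815 mod 7 = 2, so 1815 days before a Friday is Friday − 2 = Wednesday.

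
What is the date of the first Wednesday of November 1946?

November 6, 1946

November 1, 1946 is a Friday.
The first Wednesday is therefore November 6 (5 days later).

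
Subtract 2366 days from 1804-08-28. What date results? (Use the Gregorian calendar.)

March 6, 1798

−366 (one year; includes Feb 29, 1804) → Aug 28, 1803 (2000 left).
−365 (one year) → Aug 28, 1802 (1635 left).
−365 (one year) → Aug 28, 1801 (1270 left).
−365 (one year) → Aug 28, 1800 (905 left).
−365 (one year) → Aug 28, 1799 (540 left).
−365 (one year) → Aug 28, 1798 (175 left).
−28 → Jul 31, 1798 (end of Jul, 31 days; 147 left).
−31 → Jun 30, 1798 (end of Jun, 30 days; 116 left).
−30 → May 31, 1798 (end of May, 31 days; 86 left).
−31 → Apr 30, 1798 (end of Apr, 30 days; 55 left).
−30 → Mar 31, 1798 (end of Mar, 31 days; 25 left).
−25 → Mar 6, 1798.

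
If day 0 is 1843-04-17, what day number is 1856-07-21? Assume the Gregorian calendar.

Apr 17, 1843 → Apr 17, 1844: 366 days (Feb 29, 1844 is in that span).
Apr 17, 1844 → Apr 17, 1845: 365 days.
Apr 17, 1845 → Apr 17, 1846: 365 days.
Apr 17, 1846 → Apr 17, 1847: 365 days.
Apr 17, 1847 → Apr 17, 1848: 366 days (Feb 29, 1848 is in that span).
Apr 17, 1848 → Apr 17, 1849: 365 days.
Apr 17, 1849 → Apr 17, 1850: 365 days.
Apr 17, 1850 → Apr 17, 1851: 365 days.
Apr 17, 1851 → Apr 17, 1852: 366 days (Feb 29, 1852 is in that span).
Apr 17, 1852 → Apr 17, 1853: 365 days.
Apr 17, 1853 → Apr 17, 1854: 365 days.
Apr 17, 1854 → Apr 17, 1855: 365 days.
Apr 17, 1855 → Apr 17, 1856: 366 days (Feb 29, 1856 is in that span).
Apr 17, 1856 → May 17, 1856: 30 days (April has 30).
May 17, 1856 → Jun 17, 1856: 31 days (May has 31).
Jun 17, 1856 → Jul 17, 1856: 30 days (June has 30).
Jul 17, 1856 → Jul 21, 1856: 4 days.
Total: 4844 days.

4844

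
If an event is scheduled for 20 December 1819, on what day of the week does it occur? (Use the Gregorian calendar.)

Monday

Doomsday rule: the anchor day for the 1800s is Friday. For year 19: 19÷12 = 1 r 7, and 7÷4 = 1, so 1+7+1 = 9.
Friday + 9 ≡ Sunday — that's 1819's doomsday.
In December the doomsday date is Dec 12.
Dec 20 is 8 days after Dec 12; 8 mod 7 = 1, so Sunday + 1 = Monday.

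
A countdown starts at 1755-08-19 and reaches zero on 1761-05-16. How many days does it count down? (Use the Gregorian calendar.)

Aug 19, 1755 → Aug 19, 1756: 366 days (Feb 29, 1756 is in that span).
Aug 19, 1756 → Aug 19, 1757: 365 days.
Aug 19, 1757 → Aug 19, 1758: 365 days.
Aug 19, 1758 → Aug 19, 1759: 365 days.
Aug 19, 1759 → Aug 19, 1760: 366 days (Feb 29, 1760 is in that span).
Aug 19, 1760 → Sep 19, 1760: 31 days (August has 31).
Sep 19, 1760 → Oct 19, 1760: 30 days (September has 30).
Oct 19, 1760 → Nov 19, 1760: 31 days (October has 31).
Nov 19, 1760 → Dec 19, 1760: 30 days (November has 30).
Dec 19, 1760 → Jan 19, 1761: 31 days (December has 31).
Jan 19, 1761 → Feb 19, 1761: 31 days (January has 31).
Feb 19, 1761 → Mar 19, 1761: 28 days (February has 28).
Mar 19, 1761 → Apr 19, 1761: 31 days (March has 31).
Apr 19, 1761 → May 16, 1761: 27 days.
Total: 2097 days.

2097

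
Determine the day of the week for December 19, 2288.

Doomsday rule: the anchor day for the 2200s is Friday. For year 88: 88÷12 = 7 r 4, and 4÷4 = 1, so 7+4+1 = 12.
Friday + 12 ≡ Wednesday — that's 2288's doomsday.
In December the doomsday date is Dec 12.
Dec 19 is 7 days after Dec 12; 7 mod 7 = 0, so Wednesday + 0 = Wednesday.

Wednesday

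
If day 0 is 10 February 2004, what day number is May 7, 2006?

Feb 10, 2004 → Feb 10, 2005: 366 days (Feb 29, 2004 is in that span).
Feb 10, 2005 → Feb 10, 2006: 365 days.
Feb 10, 2006 → Mar 10, 2006: 28 days (February has 28).
Mar 10, 2006 → Apr 10, 2006: 31 days (March has 31).
Apr 10, 2006 → May 7, 2006: 27 days.
Total: 817 days.

817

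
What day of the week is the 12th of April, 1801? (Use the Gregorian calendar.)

Doomsday rule: the anchor day for the 1800s is Friday. For year 01: 1÷12 = 0 r 1, and 1÷4 = 0, so 0+1+0 = 1.
Friday + 1 ≡ Saturday — that's 1801's doomsday.
In April the doomsday date is Apr 4.
Apr 12 is 8 days after Apr 4; 8 mod 7 = 1, so Saturday + 1 = Sunday.

Sunday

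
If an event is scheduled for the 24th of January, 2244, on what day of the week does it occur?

Doomsday rule: the anchor day for the 2200s is Friday. For year 44: 44÷12 = 3 r 8, and 8÷4 = 2, so 3+8+2 = 13.
Friday + 13 ≡ Thursday — that's 2244's doomsday.
In January the doomsday date is Jan 4 (2244 is a leap year (divisible by 4)).
Jan 24 is 20 days after Jan 4; 20 mod 7 = 6, so Thursday + 6 = Wednesday.

Wednesday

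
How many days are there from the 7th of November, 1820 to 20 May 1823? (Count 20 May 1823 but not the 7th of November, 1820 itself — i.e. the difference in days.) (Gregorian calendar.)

924

Nov 7, 1820 → Nov 7, 1821: 365 days.
Nov 7, 1821 → Nov 7, 1822: 365 days.
Nov 7, 1822 → Dec 7, 1822: 30 days (November has 30).
Dec 7, 1822 → Jan 7, 1823: 31 days (December has 31).
Jan 7, 1823 → Feb 7, 1823: 31 days (January has 31).
Feb 7, 1823 → Mar 7, 1823: 28 days (February has 28).
Mar 7, 1823 → Apr 7, 1823: 31 days (March has 31).
Apr 7, 1823 → May 7, 1823: 30 days (April has 30).
May 7, 1823 → May 20, 1823: 13 days.
Total: 924 days.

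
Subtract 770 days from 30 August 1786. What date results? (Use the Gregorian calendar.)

July 21, 1784

−365 (one year) → Aug 30, 1785 (405 left).
−365 (one year) → Aug 30, 1784 (40 left).
−30 → Jul 31, 1784 (end of Jul, 31 days; 10 left).
−10 → Jul 21, 1784.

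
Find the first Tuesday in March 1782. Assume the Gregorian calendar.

March 1, 1782 is a Friday.
The first Tuesday is therefore March 5 (4 days later).

March 5, 1782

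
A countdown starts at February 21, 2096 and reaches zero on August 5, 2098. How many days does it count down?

896

Feb 21, 2096 → Feb 21, 2097: 366 days (Feb 29, 2096 is in that span).
Feb 21, 2097 → Feb 21, 2098: 365 days.
Feb 21, 2098 → Mar 21, 2098: 28 days (February has 28).
Mar 21, 2098 → Apr 21, 2098: 31 days (March has 31).
Apr 21, 2098 → May 21, 2098: 30 days (April has 30).
May 21, 2098 → Jun 21, 2098: 31 days (May has 31).
Jun 21, 2098 → Jul 21, 2098: 30 days (June has 30).
Jul 21, 2098 → Aug 5, 2098: 15 days.
Total: 896 days.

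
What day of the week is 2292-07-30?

Doomsday rule: the anchor day for the 2200s is Friday. For year 92: 92÷12 = 7 r 8, and 8÷4 = 2, so 7+8+2 = 17.
Friday + 17 ≡ Monday — that's 2292's doomsday.
In July the doomsday date is Jul 11.
Jul 30 is 19 days after Jul 11; 19 mod 7 = 5, so Monday + 5 = Saturday.

Saturday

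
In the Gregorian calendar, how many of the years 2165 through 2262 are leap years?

Multiples of 4 in [2165,2262]: 24.
Of those, multiples of 100: 1 (not leap unless ÷400).
Multiples of 400: 0.
Leap years = 24 − 1 + 0 = 23.

23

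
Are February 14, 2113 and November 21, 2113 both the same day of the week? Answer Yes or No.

Yes

From Feb 14, 2113 to Nov 21, 2113 is 280 days.
280 mod 7 = 0, so they are the same weekday.
(Feb 14, 2113 is a Tuesday; Nov 21, 2113 is a Tuesday.)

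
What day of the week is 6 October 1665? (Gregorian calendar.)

Doomsday rule: the anchor day for the 1600s is Tuesday. For year 65: 65÷12 = 5 r 5, and 5÷4 = 1, so 5+5+1 = 11.
Tuesday + 11 ≡ Saturday — that's 1665's doomsday.
In October the doomsday date is Oct 10.
Oct 6 is 4 days before Oct 10; 4 mod 7 = 4, so Saturday − 4 = Tuesday.

Tuesday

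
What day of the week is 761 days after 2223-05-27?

Sunday

First find the weekday of May 27, 2223. Doomsday rule: the anchor day for the 2200s is Friday. For year 23: 23÷12 = 1 r 11, and 11÷4 = 2, so 1+11+2 = 14.
Friday + 14 ≡ Friday — that's 2223's doomsday.
In May the doomsday date is May 9.
May 27 is 18 days after May 9; 18 mod 7 = 4, so Friday + 4 = Tuesday.
761 mod 7 = 5, so 761 days after a Tuesday is Tuesday + 5 = Sunday.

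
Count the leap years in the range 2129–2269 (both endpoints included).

Multiples of 4 in [2129,2269]: 35.
Of those, multiples of 100: 1 (not leap unless ÷400).
Multiples of 400: 0.
Leap years = 35 − 1 + 0 = 34.

34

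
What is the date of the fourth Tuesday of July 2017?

July 1, 2017 is a Saturday.
The first Tuesday is therefore July 4 (3 days later).
The fourth Tuesday is 4 + 3×7 = July 25.

July 25, 2017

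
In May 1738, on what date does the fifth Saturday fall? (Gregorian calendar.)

May 1, 1738 is a Thursday.
The first Saturday is therefore May 3 (2 days later).
The fifth Saturday is 3 + 4×7 = May 31.

May 31, 1738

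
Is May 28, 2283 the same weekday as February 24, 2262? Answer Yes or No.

Yes

From Feb 24, 2262 to May 28, 2283 is 7763 days.
7763 mod 7 = 0, so they are the same weekday.
(Feb 24, 2262 is a Monday; May 28, 2283 is a Monday.)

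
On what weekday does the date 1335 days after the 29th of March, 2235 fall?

First find the weekday of Mar 29, 2235. Doomsday rule: the anchor day for the 2200s is Friday. For year 35: 35÷12 = 2 r 11, and 11÷4 = 2, so 2+11+2 = 15.
Friday + 15 ≡ Saturday — that's 2235's doomsday.
In March the doomsday date is Mar 14.
Mar 29 is 15 days after Mar 14; 15 mod 7 = 1, so Saturday + 1 = Sunday.
1335 mod 7 = 5, so 1335 days after a Sunday is Sunday + 5 = Friday.

Friday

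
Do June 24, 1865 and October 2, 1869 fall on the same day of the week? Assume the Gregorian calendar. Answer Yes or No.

Yes

From Jun 24, 1865 to Oct 2, 1869 is 1561 days.
1561 mod 7 = 0, so they are the same weekday.
(Jun 24, 1865 is a Saturday; Oct 2, 1869 is a Saturday.)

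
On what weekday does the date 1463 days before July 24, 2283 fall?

First find the weekday of Jul 24, 2283. Doomsday rule: the anchor day for the 2200s is Friday. For year 83: 83÷12 = 6 r 11, and 11÷4 = 2, so 6+11+2 = 19.
Friday + 19 ≡ Wednesday — that's 2283's doomsday.
In July the doomsday date is Jul 11.
Jul 24 is 13 days after Jul 11; 13 mod 7 = 6, so Wednesday + 6 = Tuesday.
1463 mod 7 = 0, so 1463 days before a Tuesday is Tuesday − 0 = Tuesday.

Tuesday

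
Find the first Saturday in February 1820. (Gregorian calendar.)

February 1, 1820 is a Tuesday.
The first Saturday is therefore February 5 (4 days later).

February 5, 1820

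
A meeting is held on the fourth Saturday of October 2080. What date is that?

October 26, 2080

October 1, 2080 is a Tuesday.
The first Saturday is therefore October 5 (4 days later).
The fourth Saturday is 5 + 3×7 = October 26.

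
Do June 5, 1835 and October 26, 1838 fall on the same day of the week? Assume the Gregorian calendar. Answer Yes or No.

From Jun 5, 1835 to Oct 26, 1838 is 1239 days.
1239 mod 7 = 0, so they are the same weekday.
(Jun 5, 1835 is a Friday; Oct 26, 1838 is a Friday.)

Yes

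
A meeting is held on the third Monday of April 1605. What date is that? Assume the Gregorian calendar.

April 18, 1605

April 1, 1605 is a Friday.
The first Monday is therefore April 4 (3 days later).
The third Monday is 4 + 2×7 = April 18.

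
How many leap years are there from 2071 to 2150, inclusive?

19

Multiples of 4 in [2071,2150]: 20.
Of those, multiples of 100: 1 (not leap unless ÷400).
Multiples of 400: 0.
Leap years = 20 − 1 + 0 = 19.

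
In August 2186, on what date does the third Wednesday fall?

August 1, 2186 is a Tuesday.
The first Wednesday is therefore August 2 (1 days later).
The third Wednesday is 2 + 2×7 = August 16.

August 16, 2186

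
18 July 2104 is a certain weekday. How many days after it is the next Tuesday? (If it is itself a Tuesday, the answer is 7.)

4

Jul 18, 2104 is a Friday.
From Friday to the next Tuesday is 4 days.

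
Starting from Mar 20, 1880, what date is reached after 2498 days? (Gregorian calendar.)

January 21, 1887

+365 (one year) → Mar 20, 1881 (2133 left).
+365 (one year) → Mar 20, 1882 (1768 left).
+365 (one year) → Mar 20, 1883 (1403 left).
+366 (one year; includes Feb 29, 1884) → Mar 20, 1884 (1037 left).
+365 (one year) → Mar 20, 1885 (672 left).
+365 (one year) → Mar 20, 1886 (307 left).
Mar has 31 days: +12 → Apr 1, 1886 (295 left).
Apr has 30 days: +30 → May 1, 1886 (265 left).
May has 31 days: +31 → Jun 1, 1886 (234 left).
Jun has 30 days: +30 → Jul 1, 1886 (204 left).
Jul has 31 days: +31 → Aug 1, 1886 (173 left).
Aug has 31 days: +31 → Sep 1, 1886 (142 left).
Sep has 30 days: +30 → Oct 1, 1886 (112 left).
Oct has 31 days: +31 → Nov 1, 1886 (81 left).
Nov has 30 days: +30 → Dec 1, 1886 (51 left).
Dec has 31 days: +31 → Jan 1, 1887 (20 left).
+20 → Jan 21, 1887.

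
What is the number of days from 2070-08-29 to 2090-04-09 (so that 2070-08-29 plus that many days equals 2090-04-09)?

Aug 29, 2070 → Aug 29, 2071: 365 days.
Aug 29, 2071 → Aug 29, 2072: 366 days (Feb 29, 2072 is in that span).
Aug 29, 2072 → Aug 29, 2073: 365 days.
Aug 29, 2073 → Aug 29, 2074: 365 days.
Aug 29, 2074 → Aug 29, 2075: 365 days.
Aug 29, 2075 → Aug 29, 2076: 366 days (Feb 29, 2076 is in that span).
Aug 29, 2076 → Aug 29, 2077: 365 days.
Aug 29, 2077 → Aug 29, 2078: 365 days.
Aug 29, 2078 → Aug 29, 2079: 365 days.
Aug 29, 2079 → Aug 29, 2080: 366 days (Feb 29, 2080 is in that span).
Aug 29, 2080 → Aug 29, 2081: 365 days.
Aug 29, 2081 → Aug 29, 2082: 365 days.
Aug 29, 2082 → Aug 29, 2083: 365 days.
Aug 29, 2083 → Aug 29, 2084: 366 days (Feb 29, 2084 is in that span).
Aug 29, 2084 → Aug 29, 2085: 365 days.
Aug 29, 2085 → Aug 29, 2086: 365 days.
Aug 29, 2086 → Aug 29, 2087: 365 days.
Aug 29, 2087 → Aug 29, 2088: 366 days (Feb 29, 2088 is in that span).
Aug 29, 2088 → Aug 29, 2089: 365 days.
Aug 29, 2089 → Sep 29, 2089: 31 days (August has 31).
Sep 29, 2089 → Oct 29, 2089: 30 days (September has 30).
Oct 29, 2089 → Nov 29, 2089: 31 days (October has 31).
Nov 29, 2089 → Dec 29, 2089: 30 days (November has 30).
Dec 29, 2089 → Jan 29, 2090: 31 days (December has 31).
Jan 29, 2090 → Feb 28, 2090: 30 days (January has 31).
Feb 28, 2090 → Mar 28, 2090: 28 days (February has 28).
Mar 28, 2090 → Apr 9, 2090: 12 days.
Total: 7163 days.

7163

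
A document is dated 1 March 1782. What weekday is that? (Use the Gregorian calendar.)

Doomsday rule: the anchor day for the 1700s is Sunday. For year 82: 82÷12 = 6 r 10, and 10÷4 = 2, so 6+10+2 = 18.
Sunday + 18 ≡ Thursday — that's 1782's doomsday.
In March the doomsday date is Mar 14.
Mar 1 is 13 days before Mar 14; 13 mod 7 = 6, so Thursday − 6 = Friday.

Friday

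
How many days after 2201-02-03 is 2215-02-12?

Feb 3, 2201 → Feb 3, 2202: 365 days.
Feb 3, 2202 → Feb 3, 2203: 365 days.
Feb 3, 2203 → Feb 3, 2204: 365 days.
Feb 3, 2204 → Feb 3, 2205: 366 days (Feb 29, 2204 is in that span).
Feb 3, 2205 → Feb 3, 2206: 365 days.
Feb 3, 2206 → Feb 3, 2207: 365 days.
Feb 3, 2207 → Feb 3, 2208: 365 days.
Feb 3, 2208 → Feb 3, 2209: 366 days (Feb 29, 2208 is in that span).
Feb 3, 2209 → Feb 3, 2210: 365 days.
Feb 3, 2210 → Feb 3, 2211: 365 days.
Feb 3, 2211 → Feb 3, 2212: 365 days.
Feb 3, 2212 → Feb 3, 2213: 366 days (Feb 29, 2212 is in that span).
Feb 3, 2213 → Feb 3, 2214: 365 days.
Feb 3, 2214 → Mar 3, 2214: 28 days (February has 28).
Mar 3, 2214 → Apr 3, 2214: 31 days (March has 31).
Apr 3, 2214 → May 3, 2214: 30 days (April has 30).
May 3, 2214 → Jun 3, 2214: 31 days (May has 31).
Jun 3, 2214 → Jul 3, 2214: 30 days (June has 30).
Jul 3, 2214 → Aug 3, 2214: 31 days (July has 31).
Aug 3, 2214 → Sep 3, 2214: 31 days (August has 31).
Sep 3, 2214 → Oct 3, 2214: 30 days (September has 30).
Oct 3, 2214 → Nov 3, 2214: 31 days (October has 31).
Nov 3, 2214 → Dec 3, 2214: 30 days (November has 30).
Dec 3, 2214 → Jan 3, 2215: 31 days (December has 31).
Jan 3, 2215 → Feb 3, 2215: 31 days (January has 31).
Feb 3, 2215 → Feb 12, 2215: 9 days.
Total: 5122 days.

5122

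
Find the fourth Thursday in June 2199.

June 1, 2199 is a Saturday.
The first Thursday is therefore June 6 (5 days later).
The fourth Thursday is 6 + 3×7 = June 27.

June 27, 2199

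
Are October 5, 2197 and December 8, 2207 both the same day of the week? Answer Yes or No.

No

From Oct 5, 2197 to Dec 8, 2207 is 3715 days.
3715 mod 7 = 5, so they are different weekdays.
(Oct 5, 2197 is a Thursday; Dec 8, 2207 is a Tuesday.)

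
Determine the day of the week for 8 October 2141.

Sunday

Doomsday rule: the anchor day for the 2100s is Sunday. For year 41: 41÷12 = 3 r 5, and 5÷4 = 1, so 3+5+1 = 9.
Sunday + 9 ≡ Tuesday — that's 2141's doomsday.
In October the doomsday date is Oct 10.
Oct 8 is 2 days before Oct 10; 2 mod 7 = 2, so Tuesday − 2 = Sunday.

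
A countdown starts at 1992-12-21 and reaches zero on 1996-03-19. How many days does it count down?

Dec 21, 1992 → Dec 21, 1993: 365 days.
Dec 21, 1993 → Dec 21, 1994: 365 days.
Dec 21, 1994 → Dec 21, 1995: 365 days.
Dec 21, 1995 → Jan 21, 1996: 31 days (December has 31).
Jan 21, 1996 → Feb 21, 1996: 31 days (January has 31).
Feb 21, 1996 → Mar 19, 1996: 27 days.
Total: 1184 days.

1184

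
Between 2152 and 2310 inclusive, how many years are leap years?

38

Multiples of 4 in [2152,2310]: 40.
Of those, multiples of 100: 2 (not leap unless ÷400).
Multiples of 400: 0.
Leap years = 40 − 2 + 0 = 38.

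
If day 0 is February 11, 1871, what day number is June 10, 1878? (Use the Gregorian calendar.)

2676

Feb 11, 1871 → Feb 11, 1872: 365 days.
Feb 11, 1872 → Feb 11, 1873: 366 days (Feb 29, 1872 is in that span).
Feb 11, 1873 → Feb 11, 1874: 365 days.
Feb 11, 1874 → Feb 11, 1875: 365 days.
Feb 11, 1875 → Feb 11, 1876: 365 days.
Feb 11, 1876 → Feb 11, 1877: 366 days (Feb 29, 1876 is in that span).
Feb 11, 1877 → Feb 11, 1878: 365 days.
Feb 11, 1878 → Mar 11, 1878: 28 days (February has 28).
Mar 11, 1878 → Apr 11, 1878: 31 days (March has 31).
Apr 11, 1878 → May 11, 1878: 30 days (April has 30).
May 11, 1878 → Jun 10, 1878: 30 days.
Total: 2676 days.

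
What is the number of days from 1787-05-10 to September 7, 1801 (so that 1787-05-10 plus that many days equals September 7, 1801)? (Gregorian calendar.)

May 10, 1787 → May 10, 1788: 366 days (Feb 29, 1788 is in that span).
May 10, 1788 → May 10, 1789: 365 days.
May 10, 1789 → May 10, 1790: 365 days.
May 10, 1790 → May 10, 1791: 365 days.
May 10, 1791 → May 10, 1792: 366 days (Feb 29, 1792 is in that span).
May 10, 1792 → May 10, 1793: 365 days.
May 10, 1793 → May 10, 1794: 365 days.
May 10, 1794 → May 10, 1795: 365 days.
May 10, 1795 → May 10, 1796: 366 days (Feb 29, 1796 is in that span).
May 10, 1796 → May 10, 1797: 365 days.
May 10, 1797 → May 10, 1798: 365 days.
May 10, 1798 → May 10, 1799: 365 days.
May 10, 1799 → May 10, 1800: 365 days.
May 10, 1800 → May 10, 1801: 365 days.
May 10, 1801 → Jun 10, 1801: 31 days (May has 31).
Jun 10, 1801 → Jul 10, 1801: 30 days (June has 30).
Jul 10, 1801 → Aug 10, 1801: 31 days (July has 31).
Aug 10, 1801 → Sep 7, 1801: 28 days.
Total: 5233 days.

5233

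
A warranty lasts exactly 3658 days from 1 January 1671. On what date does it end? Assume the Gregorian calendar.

January 6, 1681

+365 (one year) → Jan 1, 1672 (3293 left).
+366 (one year; includes Feb 29, 1672) → Jan 1, 1673 (2927 left).
+365 (one year) → Jan 1, 1674 (2562 left).
+365 (one year) → Jan 1, 1675 (2197 left).
+365 (one year) → Jan 1, 1676 (1832 left).
+366 (one year; includes Feb 29, 1676) → Jan 1, 1677 (1466 left).
+365 (one year) → Jan 1, 1678 (1101 left).
+365 (one year) → Jan 1, 1679 (736 left).
+365 (one year) → Jan 1, 1680 (371 left).
Jan has 31 days: +31 → Feb 1, 1680 (340 left).
Feb has 29 days: +29 → Mar 1, 1680 (311 left).
Mar has 31 days: +31 → Apr 1, 1680 (280 left).
Apr has 30 days: +30 → May 1, 1680 (250 left).
May has 31 days: +31 → Jun 1, 1680 (219 left).
Jun has 30 days: +30 → Jul 1, 1680 (189 left).
Jul has 31 days: +31 → Aug 1, 1680 (158 left).
Aug has 31 days: +31 → Sep 1, 1680 (127 left).
Sep has 30 days: +30 → Oct 1, 1680 (97 left).
Oct has 31 days: +31 → Nov 1, 1680 (66 left).
Nov has 30 days: +30 → Dec 1, 1680 (36 left).
Dec has 31 days: +31 → Jan 1, 1681 (5 left).
+5 → Jan 6, 1681.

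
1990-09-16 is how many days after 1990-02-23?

205

Feb 23, 1990 → Mar 23, 1990: 28 days (February has 28).
Mar 23, 1990 → Apr 23, 1990: 31 days (March has 31).
Apr 23, 1990 → May 23, 1990: 30 days (April has 30).
May 23, 1990 → Jun 23, 1990: 31 days (May has 31).
Jun 23, 1990 → Jul 23, 1990: 30 days (June has 30).
Jul 23, 1990 → Aug 23, 1990: 31 days (July has 31).
Aug 23, 1990 → Sep 16, 1990: 24 days.
Total: 205 days.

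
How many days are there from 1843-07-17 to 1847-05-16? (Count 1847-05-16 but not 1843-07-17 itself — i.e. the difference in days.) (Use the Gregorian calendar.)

1399

Jul 17, 1843 → Jul 17, 1844: 366 days (Feb 29, 1844 is in that span).
Jul 17, 1844 → Jul 17, 1845: 365 days.
Jul 17, 1845 → Jul 17, 1846: 365 days.
Jul 17, 1846 → Aug 17, 1846: 31 days (July has 31).
Aug 17, 1846 → Sep 17, 1846: 31 days (August has 31).
Sep 17, 1846 → Oct 17, 1846: 30 days (September has 30).
Oct 17, 1846 → Nov 17, 1846: 31 days (October has 31).
Nov 17, 1846 → Dec 17, 1846: 30 days (November has 30).
Dec 17, 1846 → Jan 17, 1847: 31 days (December has 31).
Jan 17, 1847 → Feb 17, 1847: 31 days (January has 31).
Feb 17, 1847 → Mar 17, 1847: 28 days (February has 28).
Mar 17, 1847 → Apr 17, 1847: 31 days (March has 31).
Apr 17, 1847 → May 16, 1847: 29 days.
Total: 1399 days.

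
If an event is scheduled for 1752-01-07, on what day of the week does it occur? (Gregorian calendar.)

Friday

Doomsday rule: the anchor day for the 1700s is Sunday. For year 52: 52÷12 = 4 r 4, and 4÷4 = 1, so 4+4+1 = 9.
Sunday + 9 ≡ Tuesday — that's 1752's doomsday.
In January the doomsday date is Jan 4 (1752 is a leap year (divisible by 4)).
Jan 7 is 3 days after Jan 4; 3 mod 7 = 3, so Tuesday + 3 = Friday.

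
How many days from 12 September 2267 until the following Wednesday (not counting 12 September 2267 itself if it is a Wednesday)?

6

Sep 12, 2267 is a Thursday.
From Thursday to the next Wednesday is 6 days.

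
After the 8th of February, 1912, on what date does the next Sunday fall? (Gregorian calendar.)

February 11, 1912

Feb 8, 1912 is a Thursday.
From Thursday to the next Sunday is 3 days.
Feb 8, 1912 + 3 = Feb 11, 1912.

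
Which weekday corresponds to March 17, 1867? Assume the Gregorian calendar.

Sunday

Doomsday rule: the anchor day for the 1800s is Friday. For year 67: 67÷12 = 5 r 7, and 7÷4 = 1, so 5+7+1 = 13.
Friday + 13 ≡ Thursday — that's 1867's doomsday.
In March the doomsday date is Mar 14.
Mar 17 is 3 days after Mar 14; 3 mod 7 = 3, so Thursday + 3 = Sunday.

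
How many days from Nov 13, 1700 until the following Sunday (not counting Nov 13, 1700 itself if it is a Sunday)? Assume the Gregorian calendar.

Nov 13, 1700 is a Saturday.
From Saturday to the next Sunday is 1 day.

1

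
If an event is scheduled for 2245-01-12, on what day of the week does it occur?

Doomsday rule: the anchor day for the 2200s is Friday. For year 45: 45÷12 = 3 r 9, and 9÷4 = 2, so 3+9+2 = 14.
Friday + 14 ≡ Friday — that's 2245's doomsday.
In January the doomsday date is Jan 3 (2245 is not a leap year).
Jan 12 is 9 days after Jan 3; 9 mod 7 = 2, so Friday + 2 = Sunday.

Sunday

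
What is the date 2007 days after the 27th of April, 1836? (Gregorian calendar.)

October 25, 1841

+365 (one year) → Apr 27, 1837 (1642 left).
+365 (one year) → Apr 27, 1838 (1277 left).
+365 (one year) → Apr 27, 1839 (912 left).
+366 (one year; includes Feb 29, 1840) → Apr 27, 1840 (546 left).
+365 (one year) → Apr 27, 1841 (181 left).
Apr has 30 days: +4 → May 1, 1841 (177 left).
May has 31 days: +31 → Jun 1, 1841 (146 left).
Jun has 30 days: +30 → Jul 1, 1841 (116 left).
Jul has 31 days: +31 → Aug 1, 1841 (85 left).
Aug has 31 days: +31 → Sep 1, 1841 (54 left).
Sep has 30 days: +30 → Oct 1, 1841 (24 left).
+24 → Oct 25, 1841.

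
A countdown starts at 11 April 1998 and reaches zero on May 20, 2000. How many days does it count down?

Apr 11, 1998 → Apr 11, 1999: 365 days.
Apr 11, 1999 → Apr 11, 2000: 366 days (Feb 29, 2000 is in that span).
Apr 11, 2000 → May 11, 2000: 30 days (April has 30).
May 11, 2000 → May 20, 2000: 9 days.
Total: 770 days.

770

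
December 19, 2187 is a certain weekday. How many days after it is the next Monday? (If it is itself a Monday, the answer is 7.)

Dec 19, 2187 is a Wednesday.
From Wednesday to the next Monday is 5 days.

5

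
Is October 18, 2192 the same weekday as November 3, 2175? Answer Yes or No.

No

From Nov 3, 2175 to Oct 18, 2192 is 6194 days.
6194 mod 7 = 6, so they are different weekdays.
(Nov 3, 2175 is a Friday; Oct 18, 2192 is a Thursday.)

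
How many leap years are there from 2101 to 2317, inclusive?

52

Multiples of 4 in [2101,2317]: 54.
Of those, multiples of 100: 2 (not leap unless ÷400).
Multiples of 400: 0.
Leap years = 54 − 2 + 0 = 52.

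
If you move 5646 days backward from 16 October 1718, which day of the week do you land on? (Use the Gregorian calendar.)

Wednesday

Oct 16, 1718 is a Sunday.
5646 mod 7 = 4, so 5646 days before a Sunday is Sunday − 4 = Wednesday.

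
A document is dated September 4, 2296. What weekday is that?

Friday

Doomsday rule: the anchor day for the 2200s is Friday. For year 96: 96÷12 = 8 r 0, and 0÷4 = 0, so 8+0+0 = 8.
Friday + 8 ≡ Saturday — that's 2296's doomsday.
In September the doomsday date is Sep 5.
Sep 4 is 1 day before Sep 5; 1 mod 7 = 1, so Saturday − 1 = Friday.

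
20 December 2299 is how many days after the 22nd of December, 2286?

4746

Dec 22, 2286 → Dec 22, 2287: 365 days.
Dec 22, 2287 → Dec 22, 2288: 366 days (Feb 29, 2288 is in that span).
Dec 22, 2288 → Dec 22, 2289: 365 days.
Dec 22, 2289 → Dec 22, 2290: 365 days.
Dec 22, 2290 → Dec 22, 2291: 365 days.
Dec 22, 2291 → Dec 22, 2292: 366 days (Feb 29, 2292 is in that span).
Dec 22, 2292 → Dec 22, 2293: 365 days.
Dec 22, 2293 → Dec 22, 2294: 365 days.
Dec 22, 2294 → Dec 22, 2295: 365 days.
Dec 22, 2295 → Dec 22, 2296: 366 days (Feb 29, 2296 is in that span).
Dec 22, 2296 → Dec 22, 2297: 365 days.
Dec 22, 2297 → Dec 22, 2298: 365 days.
Dec 22, 2298 → Jan 22, 2299: 31 days (December has 31).
Jan 22, 2299 → Feb 22, 2299: 31 days (January has 31).
Feb 22, 2299 → Mar 22, 2299: 28 days (February has 28).
Mar 22, 2299 → Apr 22, 2299: 31 days (March has 31).
Apr 22, 2299 → May 22, 2299: 30 days (April has 30).
May 22, 2299 → Jun 22, 2299: 31 days (May has 31).
Jun 22, 2299 → Jul 22, 2299: 30 days (June has 30).
Jul 22, 2299 → Aug 22, 2299: 31 days (July has 31).
Aug 22, 2299 → Sep 22, 2299: 31 days (August has 31).
Sep 22, 2299 → Oct 22, 2299: 30 days (September has 30).
Oct 22, 2299 → Nov 22, 2299: 31 days (October has 31).
Nov 22, 2299 → Dec 20, 2299: 28 days.
Total: 4746 days.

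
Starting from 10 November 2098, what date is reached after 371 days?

November 16, 2099

Nov has 30 days: +21 → Dec 1, 2098 (350 left).
Dec has 31 days: +31 → Jan 1, 2099 (319 left).
Jan has 31 days: +31 → Feb 1, 2099 (288 left).
Feb has 28 days: +28 → Mar 1, 2099 (260 left).
Mar has 31 days: +31 → Apr 1, 2099 (229 left).
Apr has 30 days: +30 → May 1, 2099 (199 left).
May has 31 days: +31 → Jun 1, 2099 (168 left).
Jun has 30 days: +30 → Jul 1, 2099 (138 left).
Jul has 31 days: +31 → Aug 1, 2099 (107 left).
Aug has 31 days: +31 → Sep 1, 2099 (76 left).
Sep has 30 days: +30 → Oct 1, 2099 (46 left).
Oct has 31 days: +31 → Nov 1, 2099 (15 left).
+15 → Nov 16, 2099.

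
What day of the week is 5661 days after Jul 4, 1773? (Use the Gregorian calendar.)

First find the weekday of Jul 4, 1773. Doomsday rule: the anchor day for the 1700s is Sunday. For year 73: 73÷12 = 6 r 1, and 1÷4 = 0, so 6+1+0 = 7.
Sunday + 7 ≡ Sunday — that's 1773's doomsday.
In July the doomsday date is Jul 11.
Jul 4 is 7 days before Jul 11; 7 mod 7 = 0, so Sunday − 0 = Sunday.
5661 mod 7 = 5, so 5661 days after a Sunday is Sunday + 5 = Friday.

Friday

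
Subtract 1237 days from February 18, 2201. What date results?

−365 (one year) → Feb 18, 2200 (872 left).
−365 (one year) → Feb 18, 2199 (507 left).
−365 (one year) → Feb 18, 2198 (142 left).
−18 → Jan 31, 2198 (end of Jan, 31 days; 124 left).
−31 → Dec 31, 2197 (end of Dec, 31 days; 93 left).
−31 → Nov 30, 2197 (end of Nov, 30 days; 62 left).
−30 → Oct 31, 2197 (end of Oct, 31 days; 32 left).
−31 → Sep 30, 2197 (end of Sep, 30 days; 1 left).
−1 → Sep 29, 2197.

September 29, 2197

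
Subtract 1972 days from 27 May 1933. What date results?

−365 (one year) → May 27, 1932 (1607 left).
−366 (one year; includes Feb 29, 1932) → May 27, 1931 (1241 left).
−365 (one year) → May 27, 1930 (876 left).
−365 (one year) → May 27, 1929 (511 left).
−365 (one year) → May 27, 1928 (146 left).
−27 → Apr 30, 1928 (end of Apr, 30 days; 119 left).
−30 → Mar 31, 1928 (end of Mar, 31 days; 89 left).
−31 → Feb 29, 1928 (end of Feb, 29 days; 58 left).
−29 → Jan 31, 1928 (end of Jan, 31 days; 29 left).
−29 → Jan 2, 1928.

January 2, 1928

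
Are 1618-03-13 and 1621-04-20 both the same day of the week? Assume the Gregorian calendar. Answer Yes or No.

From Mar 13, 1618 to Apr 20, 1621 is 1134 days.
1134 mod 7 = 0, so they are the same weekday.
(Mar 13, 1618 is a Tuesday; Apr 20, 1621 is a Tuesday.)

Yes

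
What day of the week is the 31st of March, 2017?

January 1, 2017 is a Sunday.
Jan 1, 2017 → Feb 1, 2017: 31 days (January has 31).
Feb 1, 2017 → Mar 1, 2017: 28 days (February has 28).
Mar 1, 2017 → Mar 31, 2017: 30 days.
Total: 89 days.
89 mod 7 = 5, so Sunday + 5 = Friday.

Friday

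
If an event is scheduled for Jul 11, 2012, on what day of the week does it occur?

Wednesday

January 1, 2012 is a Sunday.
Jan 1, 2012 → Feb 1, 2012: 31 days (January has 31).
Feb 1, 2012 → Mar 1, 2012: 29 days (February has 29).
Mar 1, 2012 → Apr 1, 2012: 31 days (March has 31).
Apr 1, 2012 → May 1, 2012: 30 days (April has 30).
May 1, 2012 → Jun 1, 2012: 31 days (May has 31).
Jun 1, 2012 → Jul 1, 2012: 30 days (June has 30).
Jul 1, 2012 → Jul 11, 2012: 10 days.
Total: 192 days.
192 mod 7 = 3, so Sunday + 3 = Wednesday.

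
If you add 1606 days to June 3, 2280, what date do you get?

October 26, 2284

+365 (one year) → Jun 3, 2281 (1241 left).
+365 (one year) → Jun 3, 2282 (876 left).
+365 (one year) → Jun 3, 2283 (511 left).
+366 (one year; includes Feb 29, 2284) → Jun 3, 2284 (145 left).
Jun has 30 days: +28 → Jul 1, 2284 (117 left).
Jul has 31 days: +31 → Aug 1, 2284 (86 left).
Aug has 31 days: +31 → Sep 1, 2284 (55 left).
Sep has 30 days: +30 → Oct 1, 2284 (25 left).
+25 → Oct 26, 2284.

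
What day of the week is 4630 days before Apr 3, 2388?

Thursday

First find the weekday of Apr 3, 2388. Doomsday rule: the anchor day for the 2300s is Wednesday. For year 88: 88÷12 = 7 r 4, and 4÷4 = 1, so 7+4+1 = 12.
Wednesday + 12 ≡ Monday — that's 2388's doomsday.
In April the doomsday date is Apr 4.
Apr 3 is 1 day before Apr 4; 1 mod 7 = 1, so Monday − 1 = Sunday.
4630 mod 7 = 3, so 4630 days before a Sunday is Sunday − 3 = Thursday.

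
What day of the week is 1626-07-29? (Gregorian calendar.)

Doomsday rule: the anchor day for the 1600s is Tuesday. For year 26: 26÷12 = 2 r 2, and 2÷4 = 0, so 2+2+0 = 4.
Tuesday + 4 ≡ Saturday — that's 1626's doomsday.
In July the doomsday date is Jul 11.
Jul 29 is 18 days after Jul 11; 18 mod 7 = 4, so Saturday + 4 = Wednesday.

Wednesday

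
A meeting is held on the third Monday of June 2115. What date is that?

June 17, 2115

June 1, 2115 is a Saturday.
The first Monday is therefore June 3 (2 days later).
The third Monday is 3 + 2×7 = June 17.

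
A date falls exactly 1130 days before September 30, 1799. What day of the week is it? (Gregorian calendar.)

Friday

Sep 30, 1799 is a Monday.
1130 mod 7 = 3, so 1130 days before a Monday is Monday − 3 = Friday.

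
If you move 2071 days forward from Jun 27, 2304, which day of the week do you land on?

Jun 27, 2304 is a Monday.
2071 mod 7 = 6, so 2071 days after a Monday is Monday + 6 = Sunday.

Sunday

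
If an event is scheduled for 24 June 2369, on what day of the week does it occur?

Doomsday rule: the anchor day for the 2300s is Wednesday. For year 69: 69÷12 = 5 r 9, and 9÷4 = 2, so 5+9+2 = 16.
Wednesday + 16 ≡ Friday — that's 2369's doomsday.
In June the doomsday date is Jun 6.
Jun 24 is 18 days after Jun 6; 18 mod 7 = 4, so Friday + 4 = Tuesday.

Tuesday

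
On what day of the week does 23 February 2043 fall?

Monday

Doomsday rule: the anchor day for the 2000s is Tuesday. For year 43: 43÷12 = 3 r 7, and 7÷4 = 1, so 3+7+1 = 11.
Tuesday + 11 ≡ Saturday — that's 2043's doomsday.
In February the doomsday date is Feb 28 (2043 is not a leap year).
Feb 23 is 5 days before Feb 28; 5 mod 7 = 5, so Saturday − 5 = Monday.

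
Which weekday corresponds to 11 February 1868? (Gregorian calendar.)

Tuesday

Doomsday rule: the anchor day for the 1800s is Friday. For year 68: 68÷12 = 5 r 8, and 8÷4 = 2, so 5+8+2 = 15.
Friday + 15 ≡ Saturday — that's 1868's doomsday.
In February the doomsday date is Feb 29 (1868 is a leap year (divisible by 4)).
Feb 11 is 18 days before Feb 29; 18 mod 7 = 4, so Saturday − 4 = Tuesday.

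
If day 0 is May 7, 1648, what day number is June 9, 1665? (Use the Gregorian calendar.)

May 7, 1648 → May 7, 1649: 365 days.
May 7, 1649 → May 7, 1650: 365 days.
May 7, 1650 → May 7, 1651: 365 days.
May 7, 1651 → May 7, 1652: 366 days (Feb 29, 1652 is in that span).
May 7, 1652 → May 7, 1653: 365 days.
May 7, 1653 → May 7, 1654: 365 days.
May 7, 1654 → May 7, 1655: 365 days.
May 7, 1655 → May 7, 1656: 366 days (Feb 29, 1656 is in that span).
May 7, 1656 → May 7, 1657: 365 days.
May 7, 1657 → May 7, 1658: 365 days.
May 7, 1658 → May 7, 1659: 365 days.
May 7, 1659 → May 7, 1660: 366 days (Feb 29, 1660 is in that span).
May 7, 1660 → May 7, 1661: 365 days.
May 7, 1661 → May 7, 1662: 365 days.
May 7, 1662 → May 7, 1663: 365 days.
May 7, 1663 → May 7, 1664: 366 days (Feb 29, 1664 is in that span).
May 7, 1664 → Jun 7, 1664: 31 days (May has 31).
Jun 7, 1664 → Jul 7, 1664: 30 days (June has 30).
Jul 7, 1664 → Aug 7, 1664: 31 days (July has 31).
Aug 7, 1664 → Sep 7, 1664: 31 days (August has 31).
Sep 7, 1664 → Oct 7, 1664: 30 days (September has 30).
Oct 7, 1664 → Nov 7, 1664: 31 days (October has 31).
Nov 7, 1664 → Dec 7, 1664: 30 days (November has 30).
Dec 7, 1664 → Jan 7, 1665: 31 days (December has 31).
Jan 7, 1665 → Feb 7, 1665: 31 days (January has 31).
Feb 7, 1665 → Mar 7, 1665: 28 days (February has 28).
Mar 7, 1665 → Apr 7, 1665: 31 days (March has 31).
Apr 7, 1665 → May 7, 1665: 30 days (April has 30).
May 7, 1665 → Jun 7, 1665: 31 days (May has 31).
Jun 7, 1665 → Jun 9, 1665: 2 days.
Total: 6242 days.

6242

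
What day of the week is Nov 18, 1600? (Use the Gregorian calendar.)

Saturday

Doomsday rule: the anchor day for the 1600s is Tuesday. For year 00: 0÷12 = 0 r 0, and 0÷4 = 0, so 0+0+0 = 0.
Tuesday + 0 ≡ Tuesday — that's 1600's doomsday.
In November the doomsday date is Nov 7.
Nov 18 is 11 days after Nov 7; 11 mod 7 = 4, so Tuesday + 4 = Saturday.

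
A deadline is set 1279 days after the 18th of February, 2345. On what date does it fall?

+365 (one year) → Feb 18, 2346 (914 left).
+365 (one year) → Feb 18, 2347 (549 left).
+365 (one year) → Feb 18, 2348 (184 left).
Feb has 29 days: +12 → Mar 1, 2348 (172 left).
Mar has 31 days: +31 → Apr 1, 2348 (141 left).
Apr has 30 days: +30 → May 1, 2348 (111 left).
May has 31 days: +31 → Jun 1, 2348 (80 left).
Jun has 30 days: +30 → Jul 1, 2348 (50 left).
Jul has 31 days: +31 → Aug 1, 2348 (19 left).
+19 → Aug 20, 2348.

August 20, 2348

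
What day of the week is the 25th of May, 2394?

Doomsday rule: the anchor day for the 2300s is Wednesday. For year 94: 94÷12 = 7 r 10, and 10÷4 = 2, so 7+10+2 = 19.
Wednesday + 19 ≡ Monday — that's 2394's doomsday.
In May the doomsday date is May 9.
May 25 is 16 days after May 9; 16 mod 7 = 2, so Monday + 2 = Wednesday.

Wednesday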